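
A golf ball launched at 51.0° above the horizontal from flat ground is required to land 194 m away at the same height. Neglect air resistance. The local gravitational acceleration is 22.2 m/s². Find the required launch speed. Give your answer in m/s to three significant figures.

66.4 m/s

Level-ground range: R = v₀² sin(2θ)/g, so v₀ = √(gR / sin 2θ).
v₀ = √(22.2 × 194 / sin 102.0°) = √(4307 / 0.9781) = √4403.0 = 66.36 m/s.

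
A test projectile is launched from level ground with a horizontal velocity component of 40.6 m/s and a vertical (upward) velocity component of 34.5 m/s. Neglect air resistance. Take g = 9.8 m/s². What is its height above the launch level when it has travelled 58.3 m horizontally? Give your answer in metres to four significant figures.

39.44 m

Time to reach x = 58.3 m: t = x/vₓ = 58.3/40.60 = 1.436 s.
Height: y = v_y0 t − ½ g t² = 34.50 × 1.436 − 4.900 × 1.436² = 49.54 − 10.10 = 39.44 m.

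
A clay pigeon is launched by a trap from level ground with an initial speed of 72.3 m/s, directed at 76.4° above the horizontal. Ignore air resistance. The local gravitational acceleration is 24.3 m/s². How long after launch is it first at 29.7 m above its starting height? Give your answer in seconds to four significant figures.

Resolve: vₓ = 72.30 cos 76.4° = 17.00 m/s and v_y0 = 72.30 sin 76.4° = 70.27 m/s.
Set y = v_y0 t − ½ g t² = 29.7: 12.15 t² − 70.27 t + 29.7 = 0.
t = [70.27 ± √(70.27² − 2·24.3·29.7)] / 24.3 = (70.27 ± 59.12) / 24.3, so t = 0.4591 s or t = 5.325 s.
The first (ascending) time is 0.4591 s.

0.4591 s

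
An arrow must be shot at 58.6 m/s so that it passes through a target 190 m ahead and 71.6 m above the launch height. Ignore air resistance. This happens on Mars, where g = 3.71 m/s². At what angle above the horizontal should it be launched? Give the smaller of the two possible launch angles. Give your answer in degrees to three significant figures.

26.8°

Trajectory: y = x tanθ − g x² (1 + tan²θ)/(2v₀²). With x = 190, y = 71.6, v₀ = 58.6, g = 3.71:
19.50 tan²θ − 190 tanθ + (91.10) = 0.
tanθ = [190 ± √(190² − 4 × 19.50 × (91.10))] / (2 × 19.50) = (190 ± 170.3) / 39.00, giving tanθ = 0.5057 or 9.237.
θ = 26.83° or 83.82°; the smaller is 26.83°.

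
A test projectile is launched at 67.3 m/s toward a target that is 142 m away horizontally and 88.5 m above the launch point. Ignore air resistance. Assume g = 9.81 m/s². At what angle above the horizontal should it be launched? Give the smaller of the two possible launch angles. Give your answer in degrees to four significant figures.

42.06°

Trajectory: y = x tanθ − g x² (1 + tan²θ)/(2v₀²). With x = 142, y = 88.5, v₀ = 67.3, g = 9.81:
21.84 tan²θ − 142 tanθ + (110.3) = 0.
tanθ = [142 ± √(142² − 4 × 21.84 × (110.3))] / (2 × 21.84) = (142 ± 102.6) / 43.67, giving tanθ = 0.9022 or 5.601.
θ = 42.06° or 79.88°; the smaller is 42.06°.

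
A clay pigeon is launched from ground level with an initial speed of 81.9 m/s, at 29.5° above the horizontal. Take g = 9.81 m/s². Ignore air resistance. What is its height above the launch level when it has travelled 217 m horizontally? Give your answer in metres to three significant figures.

vₓ = 81.90 cos 29.5° = 71.28 m/s; v_y0 = 81.90 sin 29.5° = 40.33 m/s.
x = vₓ t ⇒ t = 217/71.28 = 3.044 s.
Height: y = v_y0 t − ½ g t² = 40.33 × 3.044 − 4.905 × 3.044² = 122.8 − 45.46 = 77.32 m.

77.3 m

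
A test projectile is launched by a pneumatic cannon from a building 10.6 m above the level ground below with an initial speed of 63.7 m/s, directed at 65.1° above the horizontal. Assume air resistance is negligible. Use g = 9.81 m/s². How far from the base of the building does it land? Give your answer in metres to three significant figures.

Horizontal component vₓ = 63.70 cos 65.1° = 26.82 m/s; vertical v_y0 = 63.70 sin 65.1° = 57.78 m/s.
The projectile lands when y = 10.6 + (57.78) t − ½·9.81·t² = 0. Positive root: t = (57.78 + √(57.78² + 2·9.81·10.6)) / 9.81 = (57.78 + 59.55) / 9.81 = 11.96 s.
Horizontal distance: R = vₓ t = 26.82 × 11.96 = 320.8 m.

321 m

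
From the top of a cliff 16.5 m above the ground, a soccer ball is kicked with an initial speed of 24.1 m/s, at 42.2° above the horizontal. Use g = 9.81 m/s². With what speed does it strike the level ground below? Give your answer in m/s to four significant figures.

30.08 m/s

vₓ = 24.10 cos 42.2° = 17.85 m/s; v_y0 = 24.10 sin 42.2° = 16.19 m/s.
The projectile lands when y = 16.5 + (16.19) t − ½·9.81·t² = 0. Positive root: t = (16.19 + √(16.19² + 2·9.81·16.5)) / 9.81 = (16.19 + 24.20) / 9.81 = 4.117 s.
Vertical velocity at impact: v_y = v_y0 − g t = 16.19 − 9.81 × 4.117 = −24.20 m/s.
Speed: |v| = √(vₓ² + v_y²) = √(17.85² + 24.20²) = 30.08 m/s.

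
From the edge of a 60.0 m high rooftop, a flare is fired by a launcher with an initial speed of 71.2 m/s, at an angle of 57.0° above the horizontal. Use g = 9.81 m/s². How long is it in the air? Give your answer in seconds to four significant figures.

Resolve: vₓ = 71.20 cos 57.0° = 38.78 m/s and v_y0 = 71.20 sin 57.0° = 59.71 m/s.
Vertical motion (up positive, ground at y = 0): 4.905 t² − (59.71) t − 60.0 = 0, so t = (59.71 + √(59.71² + 2·9.81·60.0)) / 9.81 = (59.71 + 68.87) / 9.81 = 13.11 s.

13.11 s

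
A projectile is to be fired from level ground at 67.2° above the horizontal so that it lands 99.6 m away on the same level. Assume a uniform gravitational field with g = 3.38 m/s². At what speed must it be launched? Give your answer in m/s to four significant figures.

21.71 m/s

Level-ground range: R = v₀² sin(2θ)/g, so v₀ = √(gR / sin 2θ).
v₀ = √(3.38 × 99.6 / sin 134.4°) = √(336.6 / 0.7145) = √471.18 = 21.71 m/s.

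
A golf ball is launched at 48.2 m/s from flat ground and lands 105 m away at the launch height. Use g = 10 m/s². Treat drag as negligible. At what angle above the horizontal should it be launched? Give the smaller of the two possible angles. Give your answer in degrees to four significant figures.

From R = (v₀²/g) sin 2θ: sin 2θ = 10.0 × 105 / 2323.2 = 0.4520.
2θ = 26.87° or 180° − 26.87° = 153.1°, so θ = 13.43° or 76.57°.
The smaller angle is 13.43°.

13.43°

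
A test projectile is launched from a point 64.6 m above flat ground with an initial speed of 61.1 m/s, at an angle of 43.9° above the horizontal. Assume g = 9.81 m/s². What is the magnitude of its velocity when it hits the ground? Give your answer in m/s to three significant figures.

70.7 m/s

Horizontal component vₓ = 61.10 cos 43.9° = 44.03 m/s; vertical v_y0 = 61.10 sin 43.9° = 42.37 m/s.
Vertical motion (up positive, ground at y = 0): 4.905 t² − (42.37) t − 64.6 = 0, so t = (42.37 + √(42.37² + 2·9.81·64.6)) / 9.81 = (42.37 + 55.34) / 9.81 = 9.960 s.
Vertical velocity at impact: v_y = v_y0 − g t = 42.37 − 9.81 × 9.960 = −55.34 m/s.
Speed: |v| = √(vₓ² + v_y²) = √(44.03² + 55.34²) = 70.72 m/s.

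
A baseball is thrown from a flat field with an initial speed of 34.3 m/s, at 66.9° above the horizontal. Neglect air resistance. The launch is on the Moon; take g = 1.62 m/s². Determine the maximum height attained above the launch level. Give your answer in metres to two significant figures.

Resolve: vₓ = 34.30 cos 66.9° = 13.46 m/s and v_y0 = 34.30 sin 66.9° = 31.55 m/s.
Maximum height: H = v_y0² / (2g) = 31.55² / (2 × 1.62) = 307.2 m.

310 m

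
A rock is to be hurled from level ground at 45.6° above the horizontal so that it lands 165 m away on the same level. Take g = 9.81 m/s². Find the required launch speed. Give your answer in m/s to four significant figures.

40.24 m/s

Level-ground range: R = v₀² sin(2θ)/g, so v₀ = √(gR / sin 2θ).
v₀ = √(9.81 × 165 / sin 91.20°) = √(1619 / 0.9998) = √1619.0 = 40.24 m/s.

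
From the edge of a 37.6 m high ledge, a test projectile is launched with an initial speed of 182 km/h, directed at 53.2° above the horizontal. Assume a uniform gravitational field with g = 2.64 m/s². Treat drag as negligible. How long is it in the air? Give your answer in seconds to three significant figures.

31.6 s

Convert: 182 km/h = 182/3.6 = 50.56 m/s.
Resolve: vₓ = 50.56 cos 53.2° = 30.28 m/s and v_y0 = 50.56 sin 53.2° = 40.48 m/s.
With up positive and y = 0 at the ground: y(t) = 37.6 + (40.48) t − 1.320 t². Setting y = 0 and taking the positive root: t = [40.48 + √(40.48² + 2·2.64·37.6)] / 2.64 = (40.48 + 42.86) / 2.64 = 31.57 s.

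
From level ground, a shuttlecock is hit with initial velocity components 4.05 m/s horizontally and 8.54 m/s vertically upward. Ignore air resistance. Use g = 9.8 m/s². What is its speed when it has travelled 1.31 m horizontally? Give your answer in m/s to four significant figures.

6.726 m/s

x = vₓ t ⇒ t = 1.31/4.050 = 0.3235 s.
Vertical velocity there: v_y = v_y0 − g t = 8.540 − 9.80 × 0.3235 = 5.370 m/s.
Speed: √(vₓ² + v_y²) = √(4.050² + 5.370²) = 6.726 m/s.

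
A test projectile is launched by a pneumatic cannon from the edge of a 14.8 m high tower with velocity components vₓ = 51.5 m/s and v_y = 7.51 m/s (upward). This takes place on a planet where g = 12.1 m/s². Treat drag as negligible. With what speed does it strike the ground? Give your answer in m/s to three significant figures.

With up positive and y = 0 at the ground: y(t) = 14.8 + (7.510) t − 6.050 t². Setting y = 0 and taking the positive root: t = [7.510 + √(7.510² + 2·12.1·14.8)] / 12.1 = (7.510 + 20.36) / 12.1 = 2.303 s.
Vertical velocity at impact: v_y = v_y0 − g t = 7.510 − 12.1 × 2.303 = −20.36 m/s.
Speed: |v| = √(vₓ² + v_y²) = √(51.50² + 20.36²) = 55.38 m/s.

55.4 m/s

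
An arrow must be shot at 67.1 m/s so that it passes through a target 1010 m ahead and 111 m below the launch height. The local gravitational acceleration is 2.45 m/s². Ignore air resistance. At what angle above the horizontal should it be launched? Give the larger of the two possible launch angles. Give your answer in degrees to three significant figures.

Trajectory: y = x tanθ − g x² (1 + tan²θ)/(2v₀²). With x = 1010, y = −111, v₀ = 67.1, g = 2.45:
277.5 tan²θ − 1010 tanθ + (166.5) = 0.
tanθ = [1010 ± √(1010² − 4 × 277.5 × (166.5))] / (2 × 277.5) = (1010 ± 913.9) / 555.1, giving tanθ = 0.1731 or 3.466.
θ = 9.822° or 73.91°; the larger is 73.91°.

73.9°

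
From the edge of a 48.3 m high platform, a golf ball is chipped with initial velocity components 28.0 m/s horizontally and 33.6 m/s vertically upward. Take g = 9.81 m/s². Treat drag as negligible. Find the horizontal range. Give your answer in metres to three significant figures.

226 m

With up positive and y = 0 at the ground: y(t) = 48.3 + (33.60) t − 4.905 t². Setting y = 0 and taking the positive root: t = [33.60 + √(33.60² + 2·9.81·48.3)] / 9.81 = (33.60 + 45.57) / 9.81 = 8.070 s.
Horizontal distance: R = vₓ t = 28.00 × 8.070 = 226.0 m.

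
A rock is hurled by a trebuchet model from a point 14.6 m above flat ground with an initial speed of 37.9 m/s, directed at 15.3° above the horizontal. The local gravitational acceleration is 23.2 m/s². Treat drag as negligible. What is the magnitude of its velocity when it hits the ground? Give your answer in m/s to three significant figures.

46.0 m/s

Components: vₓ = 37.90 cos 15.3° = 36.56 m/s, v_y0 = 37.90 sin 15.3° = 10.00 m/s.
The projectile lands when y = 14.6 + (10.00) t − ½·23.2·t² = 0. Positive root: t = (10.00 + √(10.00² + 2·23.2·14.6)) / 23.2 = (10.00 + 27.88) / 23.2 = 1.633 s.
Vertical velocity at impact: v_y = v_y0 − g t = 10.00 − 23.2 × 1.633 = −27.88 m/s.
Speed: |v| = √(vₓ² + v_y²) = √(36.56² + 27.88²) = 45.98 m/s.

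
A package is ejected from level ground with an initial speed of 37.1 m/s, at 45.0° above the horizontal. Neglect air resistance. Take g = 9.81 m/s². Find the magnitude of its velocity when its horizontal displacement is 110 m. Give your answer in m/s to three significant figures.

30.2 m/s

vₓ = 37.10 cos 45.0° = 26.23 m/s; v_y0 = 37.10 sin 45.0° = 26.23 m/s.
x = vₓ t ⇒ t = 110/26.23 = 4.193 s.
Vertical velocity there: v_y = v_y0 − g t = 26.23 − 9.81 × 4.193 = −14.90 m/s.
Speed: √(vₓ² + v_y²) = √(26.23² + 14.90²) = 30.17 m/s.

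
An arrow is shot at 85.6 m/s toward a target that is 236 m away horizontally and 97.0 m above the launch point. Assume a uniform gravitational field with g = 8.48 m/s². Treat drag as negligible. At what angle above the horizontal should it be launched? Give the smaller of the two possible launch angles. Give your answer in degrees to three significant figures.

Trajectory: y = x tanθ − g x² (1 + tan²θ)/(2v₀²). With x = 236, y = 97.0, v₀ = 85.6, g = 8.48:
32.23 tan²θ − 236 tanθ + (129.2) = 0.
tanθ = [236 ± √(236² − 4 × 32.23 × (129.2))] / (2 × 32.23) = (236 ± 197.6) / 64.46, giving tanθ = 0.5961 or 6.727.
θ = 30.80° or 81.54°; the smaller is 30.80°.

30.8°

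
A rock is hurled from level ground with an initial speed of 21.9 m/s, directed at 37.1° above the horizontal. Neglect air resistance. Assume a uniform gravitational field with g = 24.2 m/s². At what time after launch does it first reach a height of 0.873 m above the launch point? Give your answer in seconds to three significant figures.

0.0707 s

Horizontal component vₓ = 21.90 cos 37.1° = 17.47 m/s; vertical v_y0 = 21.90 sin 37.1° = 13.21 m/s.
Require v_y0 t − ½ g t² = 0.873, i.e. 12.10 t² − 13.21 t + 0.873 = 0.
Quadratic formula: t = (13.21 ± √132.26) / 24.2 = (13.21 ± 11.50) / 24.2 → t = 0.07066 s or 1.021 s.
The first (ascending) time is 0.07066 s.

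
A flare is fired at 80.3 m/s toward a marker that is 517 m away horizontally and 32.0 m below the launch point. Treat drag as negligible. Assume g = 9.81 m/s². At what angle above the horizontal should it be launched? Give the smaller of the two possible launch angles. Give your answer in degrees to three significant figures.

Trajectory: y = x tanθ − g x² (1 + tan²θ)/(2v₀²). With x = 517, y = −32.0, v₀ = 80.3, g = 9.81:
203.3 tan²θ − 517 tanθ + (171.3) = 0.
tanθ = [517 ± √(517² − 4 × 203.3 × (171.3))] / (2 × 203.3) = (517 ± 357.7) / 406.6, giving tanθ = 0.3917 or 2.151.
θ = 21.39° or 65.07°; the smaller is 21.39°.

21.4°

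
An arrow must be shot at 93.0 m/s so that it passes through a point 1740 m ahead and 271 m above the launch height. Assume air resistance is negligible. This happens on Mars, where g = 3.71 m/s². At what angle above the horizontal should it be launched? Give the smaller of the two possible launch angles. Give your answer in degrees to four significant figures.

Trajectory: y = x tanθ − g x² (1 + tan²θ)/(2v₀²). With x = 1740, y = 271, v₀ = 93.0, g = 3.71:
649.3 tan²θ − 1740 tanθ + (920.3) = 0.
tanθ = [1740 ± √(1740² − 4 × 649.3 × (920.3))] / (2 × 649.3) = (1740 ± 798.2) / 1299, giving tanθ = 0.7252 or 1.954.
θ = 35.95° or 62.90°; the smaller is 35.95°.

35.95°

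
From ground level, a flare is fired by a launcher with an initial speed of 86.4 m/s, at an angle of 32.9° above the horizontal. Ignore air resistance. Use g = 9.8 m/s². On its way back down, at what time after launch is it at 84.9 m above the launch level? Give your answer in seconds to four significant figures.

7.157 s

Horizontal component vₓ = 86.40 cos 32.9° = 72.54 m/s; vertical v_y0 = 86.40 sin 32.9° = 46.93 m/s.
Require v_y0 t − ½ g t² = 84.9, i.e. 4.900 t² − 46.93 t + 84.9 = 0.
Quadratic formula: t = (46.93 ± √538.41) / 9.80 = (46.93 ± 23.20) / 9.80 → t = 2.421 s or 7.157 s.
The descending-branch root is 7.157 s.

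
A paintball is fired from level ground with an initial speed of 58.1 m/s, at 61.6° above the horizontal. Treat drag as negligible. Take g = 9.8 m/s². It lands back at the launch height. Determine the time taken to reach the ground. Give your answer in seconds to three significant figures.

10.4 s

Resolve: vₓ = 58.10 cos 61.6° = 27.63 m/s and v_y0 = 58.10 sin 61.6° = 51.11 m/s.
Landing at launch height ⇒ T = 2 v_y0 / g = 2 × 51.11 / 9.80 = 10.43 s.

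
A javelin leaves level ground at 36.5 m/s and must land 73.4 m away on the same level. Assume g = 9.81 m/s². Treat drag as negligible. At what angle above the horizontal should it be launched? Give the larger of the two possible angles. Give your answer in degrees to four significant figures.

73.64°

Level-ground range R = v₀² sin(2θ)/g ⇒ sin(2θ) = gR/v₀² = 9.81 × 73.4 / 36.5² = 0.5405.
2θ = 32.72° or 180° − 32.72° = 147.3°, so θ = 16.36° or 73.64°.
The larger angle is 73.64°.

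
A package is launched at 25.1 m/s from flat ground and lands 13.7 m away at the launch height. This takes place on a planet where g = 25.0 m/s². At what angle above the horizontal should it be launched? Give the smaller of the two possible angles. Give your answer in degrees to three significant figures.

R = v₀² sin 2θ / g gives sin 2θ = gR/v₀² = 25.0·13.7/25.1² = 0.5436.
2θ = 32.93° or 180° − 32.93° = 147.1°, so θ = 16.47° or 73.53°.
The smaller angle is 16.47°.

16.5°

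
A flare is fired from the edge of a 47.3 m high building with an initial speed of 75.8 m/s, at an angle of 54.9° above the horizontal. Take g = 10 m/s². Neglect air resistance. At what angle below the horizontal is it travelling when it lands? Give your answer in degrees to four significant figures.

vₓ = 75.80 cos 54.9° = 43.59 m/s; v_y0 = 75.80 sin 54.9° = 62.02 m/s.
With up positive and y = 0 at the ground: y(t) = 47.3 + (62.02) t − 5.000 t². Setting y = 0 and taking the positive root: t = [62.02 + √(62.02² + 2·10.0·47.3)] / 10.0 = (62.02 + 69.22) / 10.0 = 13.12 s.
At impact: v_y = v_y0 − g t = −69.22 m/s; vₓ = 43.59 m/s.
Angle below horizontal: arctan(|v_y|/vₓ) = arctan(69.22/43.59) = 57.80°.

57.80°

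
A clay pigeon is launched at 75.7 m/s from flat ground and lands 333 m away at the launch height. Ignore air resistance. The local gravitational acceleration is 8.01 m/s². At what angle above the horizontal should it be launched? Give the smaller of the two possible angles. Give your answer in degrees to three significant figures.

From R = (v₀²/g) sin 2θ: sin 2θ = 8.01 × 333 / 5730.5 = 0.4655.
2θ = 27.74° or 180° − 27.74° = 152.3°, so θ = 13.87° or 76.13°.
The smaller angle is 13.87°.

13.9°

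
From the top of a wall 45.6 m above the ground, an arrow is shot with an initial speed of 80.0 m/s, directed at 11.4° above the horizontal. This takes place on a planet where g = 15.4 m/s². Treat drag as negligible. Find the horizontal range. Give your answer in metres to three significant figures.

Horizontal component vₓ = 80.00 cos 11.4° = 78.42 m/s; vertical v_y0 = 80.00 sin 11.4° = 15.81 m/s.
The projectile lands when y = 45.6 + (15.81) t − ½·15.4·t² = 0. Positive root: t = (15.81 + √(15.81² + 2·15.4·45.6)) / 15.4 = (15.81 + 40.68) / 15.4 = 3.668 s.
Horizontal distance: R = vₓ t = 78.42 × 3.668 = 287.7 m.

288 m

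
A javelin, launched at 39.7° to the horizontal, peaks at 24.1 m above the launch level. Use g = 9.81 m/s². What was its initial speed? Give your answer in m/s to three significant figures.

At the peak v_y = 0, so v_y0 = √(2gH) = √(2 × 9.81 × 24.1) = 21.74 m/s.
v_y0 = v₀ sin θ ⇒ v₀ = 21.74 / sin 39.7° = 34.04 m/s.

34.0 m/s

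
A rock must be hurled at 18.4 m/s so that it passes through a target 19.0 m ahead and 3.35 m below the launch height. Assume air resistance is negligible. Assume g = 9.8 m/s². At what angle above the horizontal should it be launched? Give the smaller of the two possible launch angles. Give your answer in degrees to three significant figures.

Trajectory: y = x tanθ − g x² (1 + tan²θ)/(2v₀²). With x = 19.0, y = −3.35, v₀ = 18.4, g = 9.80:
5.225 tan²θ − 19.0 tanθ + (1.875) = 0.
tanθ = [19.0 ± √(19.0² − 4 × 5.225 × (1.875))] / (2 × 5.225) = (19.0 ± 17.94) / 10.45, giving tanθ = 0.1015 or 3.535.
θ = 5.796° or 74.20°; the smaller is 5.796°.

5.80°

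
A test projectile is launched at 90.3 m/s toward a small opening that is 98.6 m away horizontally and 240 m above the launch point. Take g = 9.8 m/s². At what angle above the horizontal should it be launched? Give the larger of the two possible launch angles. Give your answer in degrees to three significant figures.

Trajectory: y = x tanθ − g x² (1 + tan²θ)/(2v₀²). With x = 98.6, y = 240, v₀ = 90.3, g = 9.80:
5.842 tan²θ − 98.6 tanθ + (245.8) = 0.
tanθ = [98.6 ± √(98.6² − 4 × 5.842 × (245.8))] / (2 × 5.842) = (98.6 ± 63.06) / 11.68, giving tanθ = 3.041 or 13.84.
θ = 71.80° or 85.87°; the larger is 85.87°.

85.9°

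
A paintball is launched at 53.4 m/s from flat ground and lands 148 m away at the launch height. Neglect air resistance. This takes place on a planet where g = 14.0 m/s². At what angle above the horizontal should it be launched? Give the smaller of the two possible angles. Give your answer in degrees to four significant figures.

23.30°

R = v₀² sin 2θ / g gives sin 2θ = gR/v₀² = 14.0·148/53.4² = 0.7266.
2θ = 46.60° or 180° − 46.60° = 133.4°, so θ = 23.30° or 66.70°.
The smaller angle is 23.30°.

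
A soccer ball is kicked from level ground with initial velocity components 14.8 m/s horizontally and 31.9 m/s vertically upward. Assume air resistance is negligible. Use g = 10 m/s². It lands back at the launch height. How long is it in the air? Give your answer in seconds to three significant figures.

6.38 s

Landing at launch height ⇒ T = 2 v_y0 / g = 2 × 31.90 / 10.0 = 6.380 s.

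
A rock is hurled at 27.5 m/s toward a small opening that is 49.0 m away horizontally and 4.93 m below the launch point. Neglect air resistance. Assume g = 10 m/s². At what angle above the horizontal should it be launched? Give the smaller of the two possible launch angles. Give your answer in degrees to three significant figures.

13.6°

Trajectory: y = x tanθ − g x² (1 + tan²θ)/(2v₀²). With x = 49.0, y = −4.93, v₀ = 27.5, g = 10.0:
15.87 tan²θ − 49.0 tanθ + (10.94) = 0.
tanθ = [49.0 ± √(49.0² − 4 × 15.87 × (10.94))] / (2 × 15.87) = (49.0 ± 41.30) / 31.75, giving tanθ = 0.2424 or 2.844.
θ = 13.63° or 70.63°; the smaller is 13.63°.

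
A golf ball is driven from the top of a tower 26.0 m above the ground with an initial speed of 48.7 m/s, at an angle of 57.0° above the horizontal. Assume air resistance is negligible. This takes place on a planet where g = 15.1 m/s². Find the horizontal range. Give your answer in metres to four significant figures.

158.7 m

vₓ = 48.70 cos 57.0° = 26.52 m/s; v_y0 = 48.70 sin 57.0° = 40.84 m/s.
With up positive and y = 0 at the ground: y(t) = 26.0 + (40.84) t − 7.550 t². Setting y = 0 and taking the positive root: t = [40.84 + √(40.84² + 2·15.1·26.0)] / 15.1 = (40.84 + 49.53) / 15.1 = 5.985 s.
Horizontal distance: R = vₓ t = 26.52 × 5.985 = 158.7 m.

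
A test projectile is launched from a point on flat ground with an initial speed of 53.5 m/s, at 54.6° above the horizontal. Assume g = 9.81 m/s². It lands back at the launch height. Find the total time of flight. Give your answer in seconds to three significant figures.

vₓ = 53.50 cos 54.6° = 30.99 m/s; v_y0 = 53.50 sin 54.6° = 43.61 m/s.
Time of flight on level ground: T = 2 v_y0 / g = 2 × 43.61 / 9.81 = 8.891 s.

8.89 s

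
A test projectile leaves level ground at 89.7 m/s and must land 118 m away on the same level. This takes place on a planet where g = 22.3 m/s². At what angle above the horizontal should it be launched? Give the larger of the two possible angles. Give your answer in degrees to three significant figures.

80.5°

From R = (v₀²/g) sin 2θ: sin 2θ = 22.3 × 118 / 8046.1 = 0.3270.
2θ = 19.09° or 180° − 19.09° = 160.9°, so θ = 9.545° or 80.46°.
The larger angle is 80.46°.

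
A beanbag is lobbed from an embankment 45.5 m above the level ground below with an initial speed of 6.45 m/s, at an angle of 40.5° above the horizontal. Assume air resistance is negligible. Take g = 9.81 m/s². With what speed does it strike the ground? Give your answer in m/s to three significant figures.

vₓ = 6.450 cos 40.5° = 4.905 m/s; v_y0 = 6.450 sin 40.5° = 4.189 m/s.
The projectile lands when y = 45.5 + (4.189) t − ½·9.81·t² = 0. Positive root: t = (4.189 + √(4.189² + 2·9.81·45.5)) / 9.81 = (4.189 + 30.17) / 9.81 = 3.502 s.
Vertical velocity at impact: v_y = v_y0 − g t = 4.189 − 9.81 × 3.502 = −30.17 m/s.
Speed: |v| = √(vₓ² + v_y²) = √(4.905² + 30.17²) = 30.57 m/s.

30.6 m/s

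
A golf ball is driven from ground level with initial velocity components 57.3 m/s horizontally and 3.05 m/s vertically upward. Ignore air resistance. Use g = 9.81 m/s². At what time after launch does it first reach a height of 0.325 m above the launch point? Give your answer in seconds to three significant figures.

0.137 s

Height y(t) = 3.050 t − 4.905 t² = 0.325 gives 4.905 t² − 3.050 t + 0.325 = 0.
Quadratic formula: t = (3.050 ± √2.9260) / 9.81 = (3.050 ± 1.711) / 9.81 → t = 0.1365 s or 0.4853 s.
The first (ascending) time is 0.1365 s.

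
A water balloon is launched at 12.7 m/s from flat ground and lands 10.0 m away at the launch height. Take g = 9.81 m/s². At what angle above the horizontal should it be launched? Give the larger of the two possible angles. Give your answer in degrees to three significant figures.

71.3°

Level-ground range R = v₀² sin(2θ)/g ⇒ sin(2θ) = gR/v₀² = 9.81 × 10.0 / 12.7² = 0.6082.
2θ = 37.46° or 180° − 37.46° = 142.5°, so θ = 18.73° or 71.27°.
The larger angle is 71.27°.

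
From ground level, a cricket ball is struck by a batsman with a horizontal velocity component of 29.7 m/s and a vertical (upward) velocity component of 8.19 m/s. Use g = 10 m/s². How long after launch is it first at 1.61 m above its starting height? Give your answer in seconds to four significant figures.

Require v_y0 t − ½ g t² = 1.61, i.e. 5.000 t² − 8.190 t + 1.61 = 0.
Quadratic formula: t = (8.190 ± √34.876) / 10.0 = (8.190 ± 5.906) / 10.0 → t = 0.2284 s or 1.410 s.
The first (ascending) time is 0.2284 s.

0.2284 s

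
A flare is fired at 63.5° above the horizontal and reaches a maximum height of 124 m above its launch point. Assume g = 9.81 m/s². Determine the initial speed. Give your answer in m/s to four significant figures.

55.11 m/s

At the peak v_y = 0, so v_y0 = √(2gH) = √(2 × 9.81 × 124) = 49.32 m/s.
v_y0 = v₀ sin θ ⇒ v₀ = 49.32 / sin 63.5° = 55.11 m/s.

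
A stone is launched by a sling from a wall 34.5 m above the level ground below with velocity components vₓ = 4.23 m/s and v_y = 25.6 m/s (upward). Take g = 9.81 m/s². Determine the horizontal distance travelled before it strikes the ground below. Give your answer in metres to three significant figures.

Vertical motion (up positive, ground at y = 0): 4.905 t² − (25.60) t − 34.5 = 0, so t = (25.60 + √(25.60² + 2·9.81·34.5)) / 9.81 = (25.60 + 36.50) / 9.81 = 6.330 s.
Horizontal distance: R = vₓ t = 4.230 × 6.330 = 26.78 m.

26.8 m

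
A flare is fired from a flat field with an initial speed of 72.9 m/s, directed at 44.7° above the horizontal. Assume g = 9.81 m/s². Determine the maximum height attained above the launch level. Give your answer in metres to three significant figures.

134 m

Horizontal component vₓ = 72.90 cos 44.7° = 51.82 m/s; vertical v_y0 = 72.90 sin 44.7° = 51.28 m/s.
At the apex v_y = 0, so H = v_y0²/(2g) = 51.28²/19.62 = 134.0 m.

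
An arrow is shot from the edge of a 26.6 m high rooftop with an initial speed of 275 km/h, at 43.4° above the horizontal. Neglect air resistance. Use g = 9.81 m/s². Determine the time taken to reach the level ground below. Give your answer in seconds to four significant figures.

Convert: 275 km/h = 275/3.6 = 76.39 m/s.
vₓ = 76.39 cos 43.4° = 55.50 m/s; v_y0 = 76.39 sin 43.4° = 52.49 m/s.
With up positive and y = 0 at the ground: y(t) = 26.6 + (52.49) t − 4.905 t². Setting y = 0 and taking the positive root: t = [52.49 + √(52.49² + 2·9.81·26.6)] / 9.81 = (52.49 + 57.24) / 9.81 = 11.19 s.

11.19 s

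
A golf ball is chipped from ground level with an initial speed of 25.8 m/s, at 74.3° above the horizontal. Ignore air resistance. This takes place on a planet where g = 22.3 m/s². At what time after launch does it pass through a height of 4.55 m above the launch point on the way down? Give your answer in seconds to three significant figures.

Components: vₓ = 25.80 cos 74.3° = 6.981 m/s, v_y0 = 25.80 sin 74.3° = 24.84 m/s.
Require v_y0 t − ½ g t² = 4.55, i.e. 11.15 t² − 24.84 t + 4.55 = 0.
Quadratic formula: t = (24.84 ± √413.97) / 22.3 = (24.84 ± 20.35) / 22.3 → t = 0.2014 s or 2.026 s.
The descending-branch root is 2.026 s.

2.03 s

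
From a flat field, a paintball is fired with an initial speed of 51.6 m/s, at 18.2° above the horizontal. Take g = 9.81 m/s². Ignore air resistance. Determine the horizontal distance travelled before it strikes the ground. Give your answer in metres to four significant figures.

Components: vₓ = 51.60 cos 18.2° = 49.02 m/s, v_y0 = 51.60 sin 18.2° = 16.12 m/s.
Time aloft: T = 2 v_y0 / g = 2 × 16.12 / 9.81 = 3.286 s.
Horizontal distance R = vₓ T = 49.02 × 3.286 = 161.1 m.

161.1 m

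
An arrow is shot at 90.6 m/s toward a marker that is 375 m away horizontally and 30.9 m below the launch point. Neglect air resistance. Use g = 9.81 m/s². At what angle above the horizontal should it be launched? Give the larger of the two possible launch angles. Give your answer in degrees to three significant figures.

Trajectory: y = x tanθ − g x² (1 + tan²θ)/(2v₀²). With x = 375, y = −30.9, v₀ = 90.6, g = 9.81:
84.03 tan²θ − 375 tanθ + (53.13) = 0.
tanθ = [375 ± √(375² − 4 × 84.03 × (53.13))] / (2 × 84.03) = (375 ± 350.4) / 168.1, giving tanθ = 0.1465 or 4.316.
θ = 8.334° or 76.96°; the larger is 76.96°.

77.0°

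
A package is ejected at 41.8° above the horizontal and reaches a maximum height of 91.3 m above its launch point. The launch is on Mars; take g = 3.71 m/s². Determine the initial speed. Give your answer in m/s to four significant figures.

At the peak v_y = 0, so v_y0 = √(2gH) = √(2 × 3.71 × 91.3) = 26.03 m/s.
v_y0 = v₀ sin θ ⇒ v₀ = 26.03 / sin 41.8° = 39.05 m/s.

39.05 m/s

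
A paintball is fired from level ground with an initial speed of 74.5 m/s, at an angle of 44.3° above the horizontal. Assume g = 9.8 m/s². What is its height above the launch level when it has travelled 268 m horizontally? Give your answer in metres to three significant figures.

138 m

Resolve: vₓ = 74.50 cos 44.3° = 53.32 m/s and v_y0 = 74.50 sin 44.3° = 52.03 m/s.
x = vₓ t ⇒ t = 268/53.32 = 5.026 s.
Height: y = v_y0 t − ½ g t² = 52.03 × 5.026 − 4.900 × 5.026² = 261.5 − 123.8 = 137.7 m.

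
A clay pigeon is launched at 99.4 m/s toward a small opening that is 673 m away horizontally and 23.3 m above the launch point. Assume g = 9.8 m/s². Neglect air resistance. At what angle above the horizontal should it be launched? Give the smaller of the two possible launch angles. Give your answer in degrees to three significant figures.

23.3°

Trajectory: y = x tanθ − g x² (1 + tan²θ)/(2v₀²). With x = 673, y = 23.3, v₀ = 99.4, g = 9.80:
224.6 tan²θ − 673 tanθ + (247.9) = 0.
tanθ = [673 ± √(673² − 4 × 224.6 × (247.9))] / (2 × 224.6) = (673 ± 479.8) / 449.2, giving tanθ = 0.4301 or 2.566.
θ = 23.27° or 68.71°; the smaller is 23.27°.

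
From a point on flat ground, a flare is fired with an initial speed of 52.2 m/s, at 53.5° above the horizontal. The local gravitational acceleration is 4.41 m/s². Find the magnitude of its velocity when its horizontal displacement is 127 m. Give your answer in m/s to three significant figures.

vₓ = 52.20 cos 53.5° = 31.05 m/s; v_y0 = 52.20 sin 53.5° = 41.96 m/s.
x = vₓ t ⇒ t = 127/31.05 = 4.090 s.
Vertical velocity there: v_y = v_y0 − g t = 41.96 − 4.41 × 4.090 = 23.92 m/s.
Speed: √(vₓ² + v_y²) = √(31.05² + 23.92²) = 39.20 m/s.

39.2 m/s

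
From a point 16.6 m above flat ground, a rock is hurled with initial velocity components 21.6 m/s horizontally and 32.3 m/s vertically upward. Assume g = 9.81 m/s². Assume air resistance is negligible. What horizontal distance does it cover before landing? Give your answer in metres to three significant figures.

The projectile lands when y = 16.6 + (32.30) t − ½·9.81·t² = 0. Positive root: t = (32.30 + √(32.30² + 2·9.81·16.6)) / 9.81 = (32.30 + 37.00) / 9.81 = 7.064 s.
Horizontal distance: R = vₓ t = 21.60 × 7.064 = 152.6 m.

153 m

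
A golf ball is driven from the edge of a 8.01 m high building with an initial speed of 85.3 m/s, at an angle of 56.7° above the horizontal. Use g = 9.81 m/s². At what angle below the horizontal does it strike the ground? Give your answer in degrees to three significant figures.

Horizontal component vₓ = 85.30 cos 56.7° = 46.83 m/s; vertical v_y0 = 85.30 sin 56.7° = 71.29 m/s.
Vertical motion (up positive, ground at y = 0): 4.905 t² − (71.29) t − 8.01 = 0, so t = (71.29 + √(71.29² + 2·9.81·8.01)) / 9.81 = (71.29 + 72.39) / 9.81 = 14.65 s.
At impact: v_y = v_y0 − g t = −72.39 m/s; vₓ = 46.83 m/s.
Angle below horizontal: arctan(|v_y|/vₓ) = arctan(72.39/46.83) = 57.10°.

57.1°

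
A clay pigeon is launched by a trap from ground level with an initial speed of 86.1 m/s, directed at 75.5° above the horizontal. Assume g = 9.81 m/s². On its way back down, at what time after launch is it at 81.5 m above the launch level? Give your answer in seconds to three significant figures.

Horizontal component vₓ = 86.10 cos 75.5° = 21.56 m/s; vertical v_y0 = 86.10 sin 75.5° = 83.36 m/s.
Require v_y0 t − ½ g t² = 81.5, i.e. 4.905 t² − 83.36 t + 81.5 = 0.
t = [83.36 ± √(83.36² − 2·9.81·81.5)] / 9.81 = (83.36 ± 73.14) / 9.81, so t = 1.042 s or t = 15.95 s.
The descending-branch root is 15.95 s.

16.0 s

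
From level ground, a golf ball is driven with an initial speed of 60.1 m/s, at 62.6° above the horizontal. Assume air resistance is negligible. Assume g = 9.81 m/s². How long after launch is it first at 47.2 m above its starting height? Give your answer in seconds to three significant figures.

Horizontal component vₓ = 60.10 cos 62.6° = 27.66 m/s; vertical v_y0 = 60.10 sin 62.6° = 53.36 m/s.
Height y(t) = 53.36 t − 4.905 t² = 47.2 gives 4.905 t² − 53.36 t + 47.2 = 0.
t = [53.36 ± √(53.36² − 2·9.81·47.2)] / 9.81 = (53.36 ± 43.83) / 9.81, so t = 0.9713 s or t = 9.907 s.
The first (ascending) time is 0.9713 s.

0.971 s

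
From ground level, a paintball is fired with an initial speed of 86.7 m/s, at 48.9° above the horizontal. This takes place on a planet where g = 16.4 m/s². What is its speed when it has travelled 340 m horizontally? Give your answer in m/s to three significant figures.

Components: vₓ = 86.70 cos 48.9° = 56.99 m/s, v_y0 = 86.70 sin 48.9° = 65.33 m/s.
At x = 340 m, t = x/vₓ = 340/56.99 = 5.965 s.
Vertical velocity there: v_y = v_y0 − g t = 65.33 − 16.4 × 5.965 = −32.50 m/s.
Speed: √(vₓ² + v_y²) = √(56.99² + 32.50²) = 65.61 m/s.

65.6 m/s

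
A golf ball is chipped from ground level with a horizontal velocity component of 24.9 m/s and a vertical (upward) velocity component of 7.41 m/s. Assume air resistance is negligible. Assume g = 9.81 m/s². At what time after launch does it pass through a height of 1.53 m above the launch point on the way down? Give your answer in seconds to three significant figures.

1.26 s

Set y = v_y0 t − ½ g t² = 1.53: 4.905 t² − 7.410 t + 1.53 = 0.
t = [7.410 ± √(7.410² − 2·9.81·1.53)] / 9.81 = (7.410 ± 4.989) / 9.81, so t = 0.2468 s or t = 1.264 s.
The descending-branch root is 1.264 s.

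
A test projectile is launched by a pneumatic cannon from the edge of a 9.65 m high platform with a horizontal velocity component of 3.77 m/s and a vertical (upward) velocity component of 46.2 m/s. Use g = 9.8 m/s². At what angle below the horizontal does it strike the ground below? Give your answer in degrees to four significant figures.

85.53°

With up positive and y = 0 at the ground: y(t) = 9.65 + (46.20) t − 4.900 t². Setting y = 0 and taking the positive root: t = [46.20 + √(46.20² + 2·9.80·9.65)] / 9.80 = (46.20 + 48.20) / 9.80 = 9.633 s.
At impact: v_y = v_y0 − g t = −48.20 m/s; vₓ = 3.770 m/s.
Angle below horizontal: arctan(|v_y|/vₓ) = arctan(48.20/3.770) = 85.53°.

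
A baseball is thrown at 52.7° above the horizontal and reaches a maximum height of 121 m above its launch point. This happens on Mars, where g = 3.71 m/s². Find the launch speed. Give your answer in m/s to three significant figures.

37.7 m/s

At the peak v_y = 0, so v_y0 = √(2gH) = √(2 × 3.71 × 121) = 29.96 m/s.
v_y0 = v₀ sin θ ⇒ v₀ = 29.96 / sin 52.7° = 37.67 m/s.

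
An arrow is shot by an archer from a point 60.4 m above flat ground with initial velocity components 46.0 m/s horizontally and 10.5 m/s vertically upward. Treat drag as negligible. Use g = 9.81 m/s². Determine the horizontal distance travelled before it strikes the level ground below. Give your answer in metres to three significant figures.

218 m

Vertical motion (up positive, ground at y = 0): 4.905 t² − (10.50) t − 60.4 = 0, so t = (10.50 + √(10.50² + 2·9.81·60.4)) / 9.81 = (10.50 + 35.99) / 9.81 = 4.739 s.
Horizontal distance: R = vₓ t = 46.00 × 4.739 = 218.0 m.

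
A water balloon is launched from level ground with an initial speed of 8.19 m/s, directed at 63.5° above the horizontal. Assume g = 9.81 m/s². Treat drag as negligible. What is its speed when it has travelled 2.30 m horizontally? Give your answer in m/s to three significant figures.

3.83 m/s

Resolve: vₓ = 8.190 cos 63.5° = 3.654 m/s and v_y0 = 8.190 sin 63.5° = 7.330 m/s.
Time to reach x = 2.30 m: t = x/vₓ = 2.30/3.654 = 0.6294 s.
Vertical velocity there: v_y = v_y0 − g t = 7.330 − 9.81 × 0.6294 = 1.155 m/s.
Speed: √(vₓ² + v_y²) = √(3.654² + 1.155²) = 3.833 m/s.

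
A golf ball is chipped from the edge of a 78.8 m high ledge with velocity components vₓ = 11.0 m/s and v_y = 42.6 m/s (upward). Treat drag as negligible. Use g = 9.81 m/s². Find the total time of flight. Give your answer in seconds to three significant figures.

10.3 s

The projectile lands when y = 78.8 + (42.60) t − ½·9.81·t² = 0. Positive root: t = (42.60 + √(42.60² + 2·9.81·78.8)) / 9.81 = (42.60 + 57.97) / 9.81 = 10.25 s.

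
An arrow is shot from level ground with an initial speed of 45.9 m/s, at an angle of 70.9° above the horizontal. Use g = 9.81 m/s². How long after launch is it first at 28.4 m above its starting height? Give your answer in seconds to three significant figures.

vₓ = 45.90 cos 70.9° = 15.02 m/s; v_y0 = 45.90 sin 70.9° = 43.37 m/s.
Set y = v_y0 t − ½ g t² = 28.4: 4.905 t² − 43.37 t + 28.4 = 0.
t = [43.37 ± √(43.37² − 2·9.81·28.4)] / 9.81 = (43.37 ± 36.39) / 9.81, so t = 0.7121 s or t = 8.131 s.
The first (ascending) time is 0.7121 s.

0.712 s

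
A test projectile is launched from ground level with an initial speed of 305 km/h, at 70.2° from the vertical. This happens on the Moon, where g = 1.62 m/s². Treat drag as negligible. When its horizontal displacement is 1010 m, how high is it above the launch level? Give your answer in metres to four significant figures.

Convert: 305 km/h = 305/3.6 = 84.72 m/s.
vₓ = 84.72 sin 70.2° = 79.71 m/s; v_y0 = 84.72 cos 70.2° = 28.70 m/s.
Time to reach x = 1010 m: t = x/vₓ = 1010/79.71 = 12.67 s.
Height: y = v_y0 t − ½ g t² = 28.70 × 12.67 − 0.8100 × 12.67² = 363.6 − 130.0 = 233.6 m.

233.6 m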